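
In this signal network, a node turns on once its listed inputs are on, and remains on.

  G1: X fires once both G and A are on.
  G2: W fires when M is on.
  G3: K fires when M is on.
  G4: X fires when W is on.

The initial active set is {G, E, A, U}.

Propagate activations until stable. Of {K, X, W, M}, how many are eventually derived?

G and A are on, so X fires (G1).
K would need M (G3), but M never turns on.
X: reached.
W would need M (G2), but M never turns on.
No rule produces M, and it is not given.
Reached: X — 1 of the 4.

1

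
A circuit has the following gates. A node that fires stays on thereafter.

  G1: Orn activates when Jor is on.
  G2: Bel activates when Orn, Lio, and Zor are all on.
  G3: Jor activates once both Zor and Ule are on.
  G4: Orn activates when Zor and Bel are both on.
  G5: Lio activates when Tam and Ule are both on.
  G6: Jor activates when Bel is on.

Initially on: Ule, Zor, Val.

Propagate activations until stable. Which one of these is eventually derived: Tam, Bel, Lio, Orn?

G3: Zor and Ule on → Jor on.
Jor is on, so Orn activates (G1).
No rule produces Tam, and it is not given. Bel would need Orn, Lio, and Zor (G2), but Lio never turns on. Lio would need Tam and Ule (G5), but Tam never turns on.

Orn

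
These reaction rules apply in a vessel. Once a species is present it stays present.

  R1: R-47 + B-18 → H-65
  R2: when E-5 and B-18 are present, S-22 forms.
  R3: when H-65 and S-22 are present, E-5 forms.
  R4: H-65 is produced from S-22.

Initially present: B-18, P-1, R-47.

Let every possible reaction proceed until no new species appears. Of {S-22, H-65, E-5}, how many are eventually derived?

R-47 and B-18 present → H-65 forms (R1).
S-22 would need E-5 and B-18 (R2), but E-5 never forms.
H-65: reached.
E-5 would need H-65 and S-22 (R3), but S-22 never forms.
Reached: H-65 — 1 of the 3.

1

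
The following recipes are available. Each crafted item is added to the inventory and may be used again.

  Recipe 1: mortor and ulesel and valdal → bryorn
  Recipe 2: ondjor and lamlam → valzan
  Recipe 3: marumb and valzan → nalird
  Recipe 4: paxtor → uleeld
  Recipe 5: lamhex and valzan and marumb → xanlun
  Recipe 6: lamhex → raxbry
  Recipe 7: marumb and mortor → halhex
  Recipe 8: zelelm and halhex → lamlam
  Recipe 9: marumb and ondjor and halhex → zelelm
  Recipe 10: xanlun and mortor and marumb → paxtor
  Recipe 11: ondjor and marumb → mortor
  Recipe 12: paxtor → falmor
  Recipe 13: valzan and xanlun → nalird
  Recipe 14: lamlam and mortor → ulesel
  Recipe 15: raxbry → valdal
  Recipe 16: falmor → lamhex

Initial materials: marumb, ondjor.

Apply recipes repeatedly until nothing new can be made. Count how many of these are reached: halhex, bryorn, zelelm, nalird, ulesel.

Using Recipe 11, ondjor and marumb make mortor.
Using Recipe 7, marumb and mortor make halhex.
Using Recipe 9, marumb, ondjor, and halhex make zelelm.
Using Recipe 8, zelelm and halhex make lamlam.
Using Recipe 2, ondjor and lamlam make valzan.
lamlam and mortor → ulesel (Recipe 14).
marumb and valzan → nalird (Recipe 3).
halhex: reached.
bryorn would need mortor, ulesel, and valdal (Recipe 1), but valdal is never obtained.
zelelm: reached.
nalird: reached.
ulesel: reached.
Reached: halhex, zelelm, nalird, and ulesel — 4 of the 5.

4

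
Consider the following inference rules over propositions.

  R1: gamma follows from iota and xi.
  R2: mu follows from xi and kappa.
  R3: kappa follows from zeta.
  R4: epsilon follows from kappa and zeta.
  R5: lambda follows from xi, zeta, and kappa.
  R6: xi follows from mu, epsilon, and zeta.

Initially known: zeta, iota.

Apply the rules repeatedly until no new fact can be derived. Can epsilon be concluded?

zeta holds, so kappa follows (R3).
kappa and zeta hold, so epsilon follows (R4).

Yes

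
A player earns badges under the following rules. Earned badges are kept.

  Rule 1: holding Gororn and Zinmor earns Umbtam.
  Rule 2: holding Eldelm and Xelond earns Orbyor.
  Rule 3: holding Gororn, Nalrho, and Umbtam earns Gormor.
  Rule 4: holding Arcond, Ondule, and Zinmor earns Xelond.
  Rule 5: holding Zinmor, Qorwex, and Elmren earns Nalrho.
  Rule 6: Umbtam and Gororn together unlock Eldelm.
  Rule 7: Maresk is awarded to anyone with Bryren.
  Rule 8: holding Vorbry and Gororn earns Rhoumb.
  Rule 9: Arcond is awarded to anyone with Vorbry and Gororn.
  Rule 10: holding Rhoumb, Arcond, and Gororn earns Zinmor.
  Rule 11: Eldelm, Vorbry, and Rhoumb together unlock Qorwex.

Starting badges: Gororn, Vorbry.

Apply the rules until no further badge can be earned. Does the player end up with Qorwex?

Yes

With Vorbry and Gororn, Arcond is earned (Rule 9).
With Vorbry and Gororn, Rhoumb is earned (Rule 8).
With Rhoumb, Arcond, and Gororn, Zinmor is earned (Rule 10).
With Gororn and Zinmor, Umbtam is earned (Rule 1).
With Umbtam and Gororn, Eldelm is earned (Rule 6).
With Eldelm, Vorbry, and Rhoumb, Qorwex is earned (Rule 11).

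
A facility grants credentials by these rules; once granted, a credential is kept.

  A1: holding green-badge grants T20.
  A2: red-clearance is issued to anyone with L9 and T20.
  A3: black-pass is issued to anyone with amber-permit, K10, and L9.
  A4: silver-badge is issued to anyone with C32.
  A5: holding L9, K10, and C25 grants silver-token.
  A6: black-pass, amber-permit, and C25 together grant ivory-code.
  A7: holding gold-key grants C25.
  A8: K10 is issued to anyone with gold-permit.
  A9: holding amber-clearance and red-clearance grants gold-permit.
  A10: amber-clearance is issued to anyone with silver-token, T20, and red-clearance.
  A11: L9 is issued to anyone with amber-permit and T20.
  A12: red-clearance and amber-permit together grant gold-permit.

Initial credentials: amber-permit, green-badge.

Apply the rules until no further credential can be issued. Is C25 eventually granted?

C25 would need gold-key (A7), but gold-key is never granted.

No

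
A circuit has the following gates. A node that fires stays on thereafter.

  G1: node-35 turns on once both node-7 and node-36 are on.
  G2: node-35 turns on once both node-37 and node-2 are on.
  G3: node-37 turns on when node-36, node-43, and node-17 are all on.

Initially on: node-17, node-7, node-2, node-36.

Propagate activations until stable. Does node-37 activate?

node-37 would need node-36, node-43, and node-17 (G3), but node-43 never turns on.

No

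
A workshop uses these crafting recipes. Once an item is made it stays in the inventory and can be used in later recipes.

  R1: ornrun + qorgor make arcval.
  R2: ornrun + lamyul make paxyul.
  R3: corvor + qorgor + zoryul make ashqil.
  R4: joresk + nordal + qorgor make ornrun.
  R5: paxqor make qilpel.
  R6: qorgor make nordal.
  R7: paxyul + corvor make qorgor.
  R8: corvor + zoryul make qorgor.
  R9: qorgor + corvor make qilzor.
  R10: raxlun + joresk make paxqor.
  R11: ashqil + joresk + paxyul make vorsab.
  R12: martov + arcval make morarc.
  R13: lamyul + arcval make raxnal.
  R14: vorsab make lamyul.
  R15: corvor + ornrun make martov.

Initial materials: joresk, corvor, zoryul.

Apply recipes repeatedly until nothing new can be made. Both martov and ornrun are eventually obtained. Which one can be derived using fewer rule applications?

ornrun: corvor + zoryul → qorgor (R8). qorgor → nordal (R6). Using R4, joresk, nordal, and qorgor make ornrun. [3 rule applications]
martov: Using R8, corvor and zoryul make qorgor. Using R6, qorgor makes nordal. Using R4, joresk, nordal, and qorgor make ornrun. Using R15, corvor and ornrun make martov. [4 rule applications]
ornrun needs fewer.

ornrun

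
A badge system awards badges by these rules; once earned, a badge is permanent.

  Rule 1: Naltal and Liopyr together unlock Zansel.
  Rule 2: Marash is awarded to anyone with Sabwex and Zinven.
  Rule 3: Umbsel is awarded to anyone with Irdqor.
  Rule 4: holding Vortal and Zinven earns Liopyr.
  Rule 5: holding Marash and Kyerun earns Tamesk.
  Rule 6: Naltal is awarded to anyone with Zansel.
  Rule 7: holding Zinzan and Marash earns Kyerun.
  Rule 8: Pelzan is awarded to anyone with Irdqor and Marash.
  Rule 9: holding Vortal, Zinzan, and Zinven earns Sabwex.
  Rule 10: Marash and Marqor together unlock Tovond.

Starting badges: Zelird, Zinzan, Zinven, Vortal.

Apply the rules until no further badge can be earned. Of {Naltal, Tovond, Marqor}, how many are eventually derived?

Naltal would need Zansel (Rule 6), but Zansel is never earned.
Tovond would need Marash and Marqor (Rule 10), but Marqor is never earned.
No rule produces Marqor, and it is not given.
None of the 3 are reached.

0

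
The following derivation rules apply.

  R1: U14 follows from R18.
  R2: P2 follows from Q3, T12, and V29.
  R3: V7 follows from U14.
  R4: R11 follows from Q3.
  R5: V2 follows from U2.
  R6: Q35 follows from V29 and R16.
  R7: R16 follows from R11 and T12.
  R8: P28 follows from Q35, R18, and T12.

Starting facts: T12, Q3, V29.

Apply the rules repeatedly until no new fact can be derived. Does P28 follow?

P28 would need Q35, R18, and T12 (R8), but R18 is never established.

No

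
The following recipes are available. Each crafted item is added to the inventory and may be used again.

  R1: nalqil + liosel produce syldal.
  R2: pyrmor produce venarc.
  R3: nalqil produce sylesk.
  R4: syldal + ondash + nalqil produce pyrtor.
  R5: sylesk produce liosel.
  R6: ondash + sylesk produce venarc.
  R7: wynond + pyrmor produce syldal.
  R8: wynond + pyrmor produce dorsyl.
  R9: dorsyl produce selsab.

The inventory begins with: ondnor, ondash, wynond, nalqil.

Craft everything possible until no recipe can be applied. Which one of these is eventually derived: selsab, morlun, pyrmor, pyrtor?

nalqil → sylesk (R3).
Using R5, sylesk makes liosel.
nalqil + liosel → syldal (R1).
Using R4, syldal, ondash, and nalqil make pyrtor.
No rule produces pyrmor, and it is not given. selsab would need dorsyl (R9), but dorsyl is never obtained. No rule produces morlun, and it is not given.

pyrtor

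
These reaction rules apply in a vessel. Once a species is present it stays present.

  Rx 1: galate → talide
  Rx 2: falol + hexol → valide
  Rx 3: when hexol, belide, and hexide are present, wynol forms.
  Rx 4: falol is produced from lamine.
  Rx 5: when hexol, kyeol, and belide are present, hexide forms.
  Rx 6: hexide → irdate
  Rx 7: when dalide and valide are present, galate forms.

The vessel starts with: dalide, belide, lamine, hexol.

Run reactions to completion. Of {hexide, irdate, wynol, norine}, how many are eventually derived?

0

hexide would need hexol, kyeol, and belide (Rx 5), but kyeol never forms.
irdate would need hexide (Rx 6), but hexide never forms.
wynol would need hexol, belide, and hexide (Rx 3), but hexide never forms.
No rule produces norine, and it is not given.
None of the 4 are reached.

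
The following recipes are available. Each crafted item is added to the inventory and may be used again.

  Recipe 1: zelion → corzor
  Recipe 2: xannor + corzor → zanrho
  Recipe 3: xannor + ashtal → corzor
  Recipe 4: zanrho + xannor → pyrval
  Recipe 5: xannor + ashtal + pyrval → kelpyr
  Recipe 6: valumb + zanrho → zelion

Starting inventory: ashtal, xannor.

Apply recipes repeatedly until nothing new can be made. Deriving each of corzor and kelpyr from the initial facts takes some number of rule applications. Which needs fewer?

corzor

corzor: Using Recipe 3, xannor and ashtal make corzor. [1 rule application]
kelpyr: xannor + ashtal → corzor (Recipe 3). xannor + corzor → zanrho (Recipe 2). zanrho + xannor → pyrval (Recipe 4). Using Recipe 5, xannor, ashtal, and pyrval make kelpyr. [4 rule applications]
corzor needs fewer.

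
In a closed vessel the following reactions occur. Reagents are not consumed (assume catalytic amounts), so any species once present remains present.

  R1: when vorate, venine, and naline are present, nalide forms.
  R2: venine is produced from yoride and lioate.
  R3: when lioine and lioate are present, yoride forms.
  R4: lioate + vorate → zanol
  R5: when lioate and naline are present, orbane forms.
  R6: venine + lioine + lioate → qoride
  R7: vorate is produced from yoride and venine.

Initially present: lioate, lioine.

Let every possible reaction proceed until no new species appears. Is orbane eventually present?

No

orbane would need lioate and naline (R5), but naline never forms.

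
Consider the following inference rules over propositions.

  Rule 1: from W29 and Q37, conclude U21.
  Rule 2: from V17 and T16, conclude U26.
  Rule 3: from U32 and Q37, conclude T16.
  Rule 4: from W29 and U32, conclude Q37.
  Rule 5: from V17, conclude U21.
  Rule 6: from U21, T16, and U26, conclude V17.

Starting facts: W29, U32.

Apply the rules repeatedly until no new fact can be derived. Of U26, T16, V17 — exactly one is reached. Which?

W29 and U32 hold, so Q37 follows (Rule 4).
From U32 and Q37, Rule 3 gives T16.
V17 would need U21, T16, and U26 (Rule 6), but U26 is never established. U26 would need V17 and T16 (Rule 2), but V17 is never established.

T16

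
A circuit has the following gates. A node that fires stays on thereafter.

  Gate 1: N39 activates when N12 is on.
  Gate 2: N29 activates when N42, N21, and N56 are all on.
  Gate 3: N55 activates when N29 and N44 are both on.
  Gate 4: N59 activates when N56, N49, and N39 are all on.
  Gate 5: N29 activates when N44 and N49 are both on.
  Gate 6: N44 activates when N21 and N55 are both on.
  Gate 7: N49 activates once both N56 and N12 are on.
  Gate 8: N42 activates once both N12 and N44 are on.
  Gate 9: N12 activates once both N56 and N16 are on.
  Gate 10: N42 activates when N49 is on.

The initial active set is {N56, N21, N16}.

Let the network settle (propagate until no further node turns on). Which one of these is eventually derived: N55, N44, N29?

N29

Gate 9: N56 and N16 on → N12 on.
N56 and N12 are on, so N49 activates (Gate 7).
Gate 10: N49 on → N42 on.
N42, N21, and N56 are on, so N29 activates (Gate 2).
N55 would need N29 and N44 (Gate 3), but N44 never turns on. N44 would need N21 and N55 (Gate 6), but N55 never turns on.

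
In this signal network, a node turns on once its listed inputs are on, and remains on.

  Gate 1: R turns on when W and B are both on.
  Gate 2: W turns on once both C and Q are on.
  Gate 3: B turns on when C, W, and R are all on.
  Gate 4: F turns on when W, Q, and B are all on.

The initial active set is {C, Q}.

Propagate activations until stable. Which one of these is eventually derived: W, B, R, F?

W

C and Q are on, so W turns on (Gate 2).
F would need W, Q, and B (Gate 4), but B never turns on. R would need W and B (Gate 1), but B never turns on. B would need C, W, and R (Gate 3), but R never turns on.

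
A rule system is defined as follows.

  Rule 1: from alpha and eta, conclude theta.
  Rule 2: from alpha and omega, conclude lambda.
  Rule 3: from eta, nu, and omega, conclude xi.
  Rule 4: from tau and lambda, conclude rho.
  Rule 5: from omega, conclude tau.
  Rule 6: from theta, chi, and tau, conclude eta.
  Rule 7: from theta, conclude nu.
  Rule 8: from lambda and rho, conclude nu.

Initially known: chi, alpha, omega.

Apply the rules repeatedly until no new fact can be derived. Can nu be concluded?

Yes

From omega, Rule 5 gives tau.
alpha and omega hold, so lambda follows (Rule 2).
From tau and lambda, Rule 4 gives rho.
From lambda and rho, Rule 8 gives nu.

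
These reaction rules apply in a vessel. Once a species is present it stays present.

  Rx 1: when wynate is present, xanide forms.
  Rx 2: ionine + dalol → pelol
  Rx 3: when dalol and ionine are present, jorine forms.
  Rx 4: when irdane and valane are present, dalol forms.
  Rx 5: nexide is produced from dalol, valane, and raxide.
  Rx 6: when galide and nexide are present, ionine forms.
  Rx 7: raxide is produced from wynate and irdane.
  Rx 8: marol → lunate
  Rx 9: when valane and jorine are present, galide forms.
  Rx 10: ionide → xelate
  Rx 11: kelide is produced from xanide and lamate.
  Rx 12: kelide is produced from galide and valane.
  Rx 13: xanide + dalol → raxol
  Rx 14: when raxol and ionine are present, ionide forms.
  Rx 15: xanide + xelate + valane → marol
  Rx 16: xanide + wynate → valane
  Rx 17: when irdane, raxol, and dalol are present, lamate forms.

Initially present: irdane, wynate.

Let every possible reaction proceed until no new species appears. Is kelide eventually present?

wynate present → xanide forms (Rx 1).
xanide and wynate present → valane forms (Rx 16).
irdane and valane present → dalol forms (Rx 4).
xanide and dalol present → raxol forms (Rx 13).
irdane, raxol, and dalol present → lamate forms (Rx 17).
xanide and lamate present → kelide forms (Rx 11).

Yes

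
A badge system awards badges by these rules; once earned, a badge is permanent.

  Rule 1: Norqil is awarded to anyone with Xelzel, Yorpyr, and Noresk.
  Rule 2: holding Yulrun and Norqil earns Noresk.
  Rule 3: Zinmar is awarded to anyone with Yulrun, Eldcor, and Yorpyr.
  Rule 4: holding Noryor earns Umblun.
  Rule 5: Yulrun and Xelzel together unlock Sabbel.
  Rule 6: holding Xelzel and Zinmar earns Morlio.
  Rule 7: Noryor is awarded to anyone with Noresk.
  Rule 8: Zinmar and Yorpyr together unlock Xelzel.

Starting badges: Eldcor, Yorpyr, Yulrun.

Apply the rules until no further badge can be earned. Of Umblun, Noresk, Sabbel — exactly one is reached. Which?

With Yulrun, Eldcor, and Yorpyr, Zinmar is earned (Rule 3).
With Zinmar and Yorpyr, Xelzel is earned (Rule 8).
With Yulrun and Xelzel, Sabbel is earned (Rule 5).
Umblun would need Noryor (Rule 4), but Noryor is never earned. Noresk would need Yulrun and Norqil (Rule 2), but Norqil is never earned.

Sabbel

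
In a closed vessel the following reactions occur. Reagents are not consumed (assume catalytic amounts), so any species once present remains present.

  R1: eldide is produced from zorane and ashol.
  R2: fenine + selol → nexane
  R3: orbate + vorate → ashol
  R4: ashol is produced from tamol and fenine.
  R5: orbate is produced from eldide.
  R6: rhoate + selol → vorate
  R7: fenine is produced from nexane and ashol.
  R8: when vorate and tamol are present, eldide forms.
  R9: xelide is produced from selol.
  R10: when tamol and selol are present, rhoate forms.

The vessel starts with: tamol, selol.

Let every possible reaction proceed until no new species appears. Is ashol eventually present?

Yes

tamol and selol present → rhoate forms (R10).
rhoate and selol present → vorate forms (R6).
vorate and tamol present → eldide forms (R8).
eldide present → orbate forms (R5).
orbate and vorate present → ashol forms (R3).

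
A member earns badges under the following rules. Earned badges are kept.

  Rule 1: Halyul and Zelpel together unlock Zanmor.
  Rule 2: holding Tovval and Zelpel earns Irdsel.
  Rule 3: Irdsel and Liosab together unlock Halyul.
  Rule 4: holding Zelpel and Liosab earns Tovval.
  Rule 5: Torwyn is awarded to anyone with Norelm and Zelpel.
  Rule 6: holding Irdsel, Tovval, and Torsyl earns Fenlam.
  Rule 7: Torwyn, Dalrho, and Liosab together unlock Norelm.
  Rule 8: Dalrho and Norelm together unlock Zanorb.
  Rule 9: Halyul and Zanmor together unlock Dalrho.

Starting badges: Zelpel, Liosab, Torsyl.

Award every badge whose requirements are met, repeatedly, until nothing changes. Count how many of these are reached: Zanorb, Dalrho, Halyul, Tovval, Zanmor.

4

With Zelpel and Liosab, Tovval is earned (Rule 4).
With Tovval and Zelpel, Irdsel is earned (Rule 2).
With Irdsel and Liosab, Halyul is earned (Rule 3).
With Halyul and Zelpel, Zanmor is earned (Rule 1).
With Halyul and Zanmor, Dalrho is earned (Rule 9).
Zanorb would need Dalrho and Norelm (Rule 8), but Norelm is never earned.
Dalrho: reached.
Halyul: reached.
Tovval: reached.
Zanmor: reached.
Reached: Dalrho, Halyul, Tovval, and Zanmor — 4 of the 5.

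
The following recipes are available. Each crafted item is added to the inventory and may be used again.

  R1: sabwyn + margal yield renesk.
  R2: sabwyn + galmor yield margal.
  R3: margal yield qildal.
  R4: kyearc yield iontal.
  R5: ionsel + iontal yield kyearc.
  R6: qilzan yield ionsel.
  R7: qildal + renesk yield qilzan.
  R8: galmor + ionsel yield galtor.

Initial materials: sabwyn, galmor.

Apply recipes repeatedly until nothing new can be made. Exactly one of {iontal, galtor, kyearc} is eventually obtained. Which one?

galtor

sabwyn + galmor → margal (R2).
Using R1, sabwyn and margal make renesk.
margal → qildal (R3).
qildal + renesk → qilzan (R7).
qilzan → ionsel (R6).
galmor + ionsel → galtor (R8).
kyearc would need ionsel and iontal (R5), but iontal is never obtained. iontal would need kyearc (R4), but kyearc is never obtained.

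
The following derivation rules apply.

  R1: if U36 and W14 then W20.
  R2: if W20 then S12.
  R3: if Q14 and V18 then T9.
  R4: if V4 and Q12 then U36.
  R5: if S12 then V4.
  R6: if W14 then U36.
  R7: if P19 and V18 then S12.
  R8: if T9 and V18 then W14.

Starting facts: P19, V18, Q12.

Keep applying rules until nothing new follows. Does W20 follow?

No

W20 would need U36 and W14 (R1), but W14 is never established.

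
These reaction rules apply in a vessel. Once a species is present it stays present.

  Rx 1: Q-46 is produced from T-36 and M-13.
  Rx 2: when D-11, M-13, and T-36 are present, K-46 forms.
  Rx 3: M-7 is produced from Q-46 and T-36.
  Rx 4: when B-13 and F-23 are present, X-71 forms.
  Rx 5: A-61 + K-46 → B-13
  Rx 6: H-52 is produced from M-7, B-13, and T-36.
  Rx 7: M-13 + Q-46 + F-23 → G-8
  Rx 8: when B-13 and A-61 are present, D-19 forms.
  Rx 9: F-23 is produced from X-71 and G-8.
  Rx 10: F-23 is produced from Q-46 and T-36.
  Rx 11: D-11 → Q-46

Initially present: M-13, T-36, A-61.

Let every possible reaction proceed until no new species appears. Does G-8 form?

T-36 and M-13 present → Q-46 forms (Rx 1).
Q-46 and T-36 present → F-23 forms (Rx 10).
M-13, Q-46, and F-23 present → G-8 forms (Rx 7).

Yes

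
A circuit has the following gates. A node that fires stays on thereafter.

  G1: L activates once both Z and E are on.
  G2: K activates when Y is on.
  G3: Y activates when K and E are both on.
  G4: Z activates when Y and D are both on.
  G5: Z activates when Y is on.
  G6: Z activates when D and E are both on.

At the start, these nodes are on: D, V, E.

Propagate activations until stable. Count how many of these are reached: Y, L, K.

G6: D and E on → Z on.
Z and E are on, so L activates (G1).
Y would need K and E (G3), but K never turns on.
L: reached.
K would need Y (G2), but Y never turns on.
Reached: L — 1 of the 3.

1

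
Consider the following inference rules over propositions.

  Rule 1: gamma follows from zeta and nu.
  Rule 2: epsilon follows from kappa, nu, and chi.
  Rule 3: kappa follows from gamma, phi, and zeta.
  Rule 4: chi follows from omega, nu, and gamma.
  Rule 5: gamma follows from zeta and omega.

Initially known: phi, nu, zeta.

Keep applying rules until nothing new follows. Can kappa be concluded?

From zeta and nu, Rule 1 gives gamma.
From gamma, phi, and zeta, Rule 3 gives kappa.

Yes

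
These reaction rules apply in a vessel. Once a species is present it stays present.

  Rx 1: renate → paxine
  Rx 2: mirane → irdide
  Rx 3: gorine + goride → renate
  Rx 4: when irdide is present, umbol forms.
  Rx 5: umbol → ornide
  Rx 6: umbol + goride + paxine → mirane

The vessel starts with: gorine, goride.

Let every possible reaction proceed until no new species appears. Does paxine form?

Yes

gorine and goride present → renate forms (Rx 3).
renate present → paxine forms (Rx 1).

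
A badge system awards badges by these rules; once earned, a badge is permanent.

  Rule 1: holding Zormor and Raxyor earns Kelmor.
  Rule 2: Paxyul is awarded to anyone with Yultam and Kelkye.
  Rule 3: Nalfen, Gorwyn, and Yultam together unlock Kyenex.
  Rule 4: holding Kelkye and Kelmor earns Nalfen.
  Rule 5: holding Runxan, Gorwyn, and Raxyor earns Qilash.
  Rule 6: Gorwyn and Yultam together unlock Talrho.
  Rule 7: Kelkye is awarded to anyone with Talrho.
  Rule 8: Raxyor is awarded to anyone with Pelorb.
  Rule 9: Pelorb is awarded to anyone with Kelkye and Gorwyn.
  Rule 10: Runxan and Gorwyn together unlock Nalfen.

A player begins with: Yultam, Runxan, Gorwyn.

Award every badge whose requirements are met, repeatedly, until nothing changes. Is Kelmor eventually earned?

No

Kelmor would need Zormor and Raxyor (Rule 1), but Zormor is never earned.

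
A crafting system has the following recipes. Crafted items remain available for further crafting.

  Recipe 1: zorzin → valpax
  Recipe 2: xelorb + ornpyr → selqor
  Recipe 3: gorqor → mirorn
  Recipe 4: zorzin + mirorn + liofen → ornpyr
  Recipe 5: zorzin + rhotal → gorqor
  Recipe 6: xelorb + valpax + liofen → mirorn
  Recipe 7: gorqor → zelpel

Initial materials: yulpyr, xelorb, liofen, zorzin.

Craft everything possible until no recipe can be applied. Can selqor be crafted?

Yes

zorzin → valpax (Recipe 1).
xelorb + valpax + liofen → mirorn (Recipe 6).
Using Recipe 4, zorzin, mirorn, and liofen make ornpyr.
xelorb + ornpyr → selqor (Recipe 2).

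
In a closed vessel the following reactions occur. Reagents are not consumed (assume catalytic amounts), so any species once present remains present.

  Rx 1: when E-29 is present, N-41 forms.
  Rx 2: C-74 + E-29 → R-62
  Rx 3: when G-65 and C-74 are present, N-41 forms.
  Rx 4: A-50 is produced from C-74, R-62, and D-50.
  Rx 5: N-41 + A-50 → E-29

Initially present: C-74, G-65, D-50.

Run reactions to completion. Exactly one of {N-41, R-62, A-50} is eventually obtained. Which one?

G-65 and C-74 present → N-41 forms (Rx 3).
R-62 would need C-74 and E-29 (Rx 2), but E-29 never forms. A-50 would need C-74, R-62, and D-50 (Rx 4), but R-62 never forms.

N-41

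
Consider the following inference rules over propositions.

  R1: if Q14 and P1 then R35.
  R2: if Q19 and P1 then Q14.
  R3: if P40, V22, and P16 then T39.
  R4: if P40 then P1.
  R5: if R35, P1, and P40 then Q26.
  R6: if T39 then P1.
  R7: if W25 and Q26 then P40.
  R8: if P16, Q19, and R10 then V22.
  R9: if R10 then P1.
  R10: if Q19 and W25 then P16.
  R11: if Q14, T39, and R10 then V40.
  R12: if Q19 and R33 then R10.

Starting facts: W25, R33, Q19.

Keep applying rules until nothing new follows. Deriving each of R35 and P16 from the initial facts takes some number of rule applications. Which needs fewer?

P16

P16: Q19 and W25 hold, so P16 follows (R10). [1 rule application]
R35: Q19 and R33 hold, so R10 follows (R12). R10 holds, so P1 follows (R9). From Q19 and P1, R2 gives Q14. Q14 and P1 hold, so R35 follows (R1). [4 rule applications]
P16 needs fewer.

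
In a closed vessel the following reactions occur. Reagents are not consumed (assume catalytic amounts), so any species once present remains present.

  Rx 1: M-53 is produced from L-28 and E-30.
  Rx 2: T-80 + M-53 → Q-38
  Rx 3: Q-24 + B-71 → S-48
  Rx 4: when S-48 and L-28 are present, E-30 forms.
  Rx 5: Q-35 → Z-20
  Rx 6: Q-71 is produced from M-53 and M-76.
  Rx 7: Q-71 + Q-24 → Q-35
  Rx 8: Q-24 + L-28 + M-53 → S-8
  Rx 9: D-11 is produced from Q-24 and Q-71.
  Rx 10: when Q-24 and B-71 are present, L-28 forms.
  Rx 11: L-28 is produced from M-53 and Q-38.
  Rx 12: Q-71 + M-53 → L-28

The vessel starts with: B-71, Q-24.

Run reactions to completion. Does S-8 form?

Yes

Q-24 and B-71 present → L-28 forms (Rx 10).
Q-24 and B-71 present → S-48 forms (Rx 3).
S-48 and L-28 present → E-30 forms (Rx 4).
L-28 and E-30 present → M-53 forms (Rx 1).
Q-24, L-28, and M-53 present → S-8 forms (Rx 8).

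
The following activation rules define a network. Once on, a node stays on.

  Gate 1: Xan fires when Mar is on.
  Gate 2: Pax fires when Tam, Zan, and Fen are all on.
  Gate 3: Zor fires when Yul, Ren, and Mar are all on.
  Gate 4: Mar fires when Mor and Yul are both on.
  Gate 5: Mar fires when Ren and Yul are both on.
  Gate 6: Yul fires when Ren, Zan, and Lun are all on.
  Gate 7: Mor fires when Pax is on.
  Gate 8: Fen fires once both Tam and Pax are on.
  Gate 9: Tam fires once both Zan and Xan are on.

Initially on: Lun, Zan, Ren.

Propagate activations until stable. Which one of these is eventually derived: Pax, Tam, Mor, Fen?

Tam

Ren, Zan, and Lun are on, so Yul fires (Gate 6).
Gate 5: Ren and Yul on → Mar on.
Gate 1: Mar on → Xan on.
Gate 9: Zan and Xan on → Tam on.
Pax would need Tam, Zan, and Fen (Gate 2), but Fen never turns on. Mor would need Pax (Gate 7), but Pax never turns on. Fen would need Tam and Pax (Gate 8), but Pax never turns on.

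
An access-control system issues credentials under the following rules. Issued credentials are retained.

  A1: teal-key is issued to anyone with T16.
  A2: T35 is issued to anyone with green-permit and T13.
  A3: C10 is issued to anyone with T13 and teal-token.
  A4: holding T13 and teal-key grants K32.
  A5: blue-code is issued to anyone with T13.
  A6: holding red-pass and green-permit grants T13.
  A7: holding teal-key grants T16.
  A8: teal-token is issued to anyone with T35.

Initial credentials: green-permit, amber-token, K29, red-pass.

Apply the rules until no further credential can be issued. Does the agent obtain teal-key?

No

teal-key would need T16 (A1), but T16 is never granted.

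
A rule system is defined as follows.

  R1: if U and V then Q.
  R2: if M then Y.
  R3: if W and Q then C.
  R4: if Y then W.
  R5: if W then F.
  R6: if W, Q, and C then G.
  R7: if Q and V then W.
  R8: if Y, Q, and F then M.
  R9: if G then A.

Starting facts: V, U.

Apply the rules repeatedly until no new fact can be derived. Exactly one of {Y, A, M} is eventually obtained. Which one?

From U and V, R1 gives Q.
Q and V hold, so W follows (R7).
From W and Q, R3 gives C.
From W, Q, and C, R6 gives G.
From G, R9 gives A.
Y would need M (R2), but M is never established. M would need Y, Q, and F (R8), but Y is never established.

A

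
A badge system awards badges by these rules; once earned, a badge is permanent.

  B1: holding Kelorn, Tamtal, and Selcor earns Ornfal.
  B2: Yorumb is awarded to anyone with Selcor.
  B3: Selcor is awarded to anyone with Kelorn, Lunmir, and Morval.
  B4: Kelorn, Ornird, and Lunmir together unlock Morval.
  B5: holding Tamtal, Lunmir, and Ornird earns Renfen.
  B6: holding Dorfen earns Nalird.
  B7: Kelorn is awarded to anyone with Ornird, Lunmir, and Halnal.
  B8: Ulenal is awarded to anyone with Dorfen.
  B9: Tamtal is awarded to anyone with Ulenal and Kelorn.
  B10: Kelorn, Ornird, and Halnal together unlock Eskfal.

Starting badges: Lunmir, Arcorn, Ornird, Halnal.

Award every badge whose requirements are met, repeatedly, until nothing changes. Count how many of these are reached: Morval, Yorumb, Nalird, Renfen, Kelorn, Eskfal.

With Ornird, Lunmir, and Halnal, Kelorn is earned (B7).
With Kelorn, Ornird, and Lunmir, Morval is earned (B4).
With Kelorn, Ornird, and Halnal, Eskfal is earned (B10).
With Kelorn, Lunmir, and Morval, Selcor is earned (B3).
With Selcor, Yorumb is earned (B2).
Morval: reached.
Yorumb: reached.
Nalird would need Dorfen (B6), but Dorfen is never earned.
Renfen would need Tamtal, Lunmir, and Ornird (B5), but Tamtal is never earned.
Kelorn: reached.
Eskfal: reached.
Reached: Morval, Yorumb, Kelorn, and Eskfal — 4 of the 6.

4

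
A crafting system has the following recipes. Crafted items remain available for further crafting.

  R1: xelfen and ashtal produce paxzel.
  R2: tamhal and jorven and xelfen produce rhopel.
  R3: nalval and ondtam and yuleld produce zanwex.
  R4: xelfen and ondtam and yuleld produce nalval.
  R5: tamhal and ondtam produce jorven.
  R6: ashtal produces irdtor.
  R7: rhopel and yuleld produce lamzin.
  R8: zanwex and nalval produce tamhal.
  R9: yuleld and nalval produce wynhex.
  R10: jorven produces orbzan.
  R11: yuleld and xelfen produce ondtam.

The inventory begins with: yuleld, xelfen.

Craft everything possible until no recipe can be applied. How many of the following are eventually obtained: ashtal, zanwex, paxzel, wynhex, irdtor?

2

Using R11, yuleld and xelfen make ondtam.
xelfen and ondtam and yuleld → nalval (R4).
Using R3, nalval, ondtam, and yuleld make zanwex.
Using R9, yuleld and nalval make wynhex.
No rule produces ashtal, and it is not given.
zanwex: reached.
paxzel would need xelfen and ashtal (R1), but ashtal is never obtained.
wynhex: reached.
irdtor would need ashtal (R6), but ashtal is never obtained.
Reached: zanwex and wynhex — 2 of the 5.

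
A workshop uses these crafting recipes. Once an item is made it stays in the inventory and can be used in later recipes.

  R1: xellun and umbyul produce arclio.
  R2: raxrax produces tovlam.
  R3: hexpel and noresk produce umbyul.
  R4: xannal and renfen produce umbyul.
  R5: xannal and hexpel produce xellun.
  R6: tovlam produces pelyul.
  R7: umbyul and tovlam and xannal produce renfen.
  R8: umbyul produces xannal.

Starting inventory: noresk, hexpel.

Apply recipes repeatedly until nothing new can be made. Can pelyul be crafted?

pelyul would need tovlam (R6), but tovlam is never obtained.

No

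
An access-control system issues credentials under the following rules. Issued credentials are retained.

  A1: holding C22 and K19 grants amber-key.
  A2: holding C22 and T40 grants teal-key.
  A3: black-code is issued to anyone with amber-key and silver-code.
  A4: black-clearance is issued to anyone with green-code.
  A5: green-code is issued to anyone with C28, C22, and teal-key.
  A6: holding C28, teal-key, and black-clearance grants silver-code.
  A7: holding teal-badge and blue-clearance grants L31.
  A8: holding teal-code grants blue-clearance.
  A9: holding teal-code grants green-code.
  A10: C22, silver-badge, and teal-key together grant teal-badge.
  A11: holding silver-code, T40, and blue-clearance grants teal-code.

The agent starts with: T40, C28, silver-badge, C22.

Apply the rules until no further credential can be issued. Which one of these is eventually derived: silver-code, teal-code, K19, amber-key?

Holding C22 and T40 grants teal-key (A2).
Holding C28, C22, and teal-key grants green-code (A5).
Holding green-code grants black-clearance (A4).
Holding C28, teal-key, and black-clearance grants silver-code (A6).
No rule produces K19, and it is not given. amber-key would need C22 and K19 (A1), but K19 is never granted. teal-code would need silver-code, T40, and blue-clearance (A11), but blue-clearance is never granted.

silver-code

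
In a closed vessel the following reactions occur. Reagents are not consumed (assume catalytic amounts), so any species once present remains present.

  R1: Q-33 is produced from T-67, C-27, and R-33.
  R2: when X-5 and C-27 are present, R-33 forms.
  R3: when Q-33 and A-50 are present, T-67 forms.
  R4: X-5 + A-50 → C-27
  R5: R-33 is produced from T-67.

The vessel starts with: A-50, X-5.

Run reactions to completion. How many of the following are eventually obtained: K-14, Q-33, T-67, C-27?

X-5 and A-50 present → C-27 forms (R4).
No rule produces K-14, and it is not given.
Q-33 would need T-67, C-27, and R-33 (R1), but T-67 never forms.
T-67 would need Q-33 and A-50 (R3), but Q-33 never forms.
C-27: reached.
Reached: C-27 — 1 of the 4.

1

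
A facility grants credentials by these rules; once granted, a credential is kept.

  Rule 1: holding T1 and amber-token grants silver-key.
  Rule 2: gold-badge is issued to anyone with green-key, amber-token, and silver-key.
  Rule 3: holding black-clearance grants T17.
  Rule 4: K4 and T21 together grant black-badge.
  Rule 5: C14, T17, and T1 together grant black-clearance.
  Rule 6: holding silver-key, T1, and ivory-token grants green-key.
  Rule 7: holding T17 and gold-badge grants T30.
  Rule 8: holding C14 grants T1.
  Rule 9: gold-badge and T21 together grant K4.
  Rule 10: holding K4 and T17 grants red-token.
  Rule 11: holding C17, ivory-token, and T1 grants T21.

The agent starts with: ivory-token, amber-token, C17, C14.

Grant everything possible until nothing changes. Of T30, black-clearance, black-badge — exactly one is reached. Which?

black-badge

Holding C14 grants T1 (Rule 8).
Holding C17, ivory-token, and T1 grants T21 (Rule 11).
Holding T1 and amber-token grants silver-key (Rule 1).
Holding silver-key, T1, and ivory-token grants green-key (Rule 6).
Holding green-key, amber-token, and silver-key grants gold-badge (Rule 2).
Holding gold-badge and T21 grants K4 (Rule 9).
Holding K4 and T21 grants black-badge (Rule 4).
black-clearance would need C14, T17, and T1 (Rule 5), but T17 is never granted. T30 would need T17 and gold-badge (Rule 7), but T17 is never granted.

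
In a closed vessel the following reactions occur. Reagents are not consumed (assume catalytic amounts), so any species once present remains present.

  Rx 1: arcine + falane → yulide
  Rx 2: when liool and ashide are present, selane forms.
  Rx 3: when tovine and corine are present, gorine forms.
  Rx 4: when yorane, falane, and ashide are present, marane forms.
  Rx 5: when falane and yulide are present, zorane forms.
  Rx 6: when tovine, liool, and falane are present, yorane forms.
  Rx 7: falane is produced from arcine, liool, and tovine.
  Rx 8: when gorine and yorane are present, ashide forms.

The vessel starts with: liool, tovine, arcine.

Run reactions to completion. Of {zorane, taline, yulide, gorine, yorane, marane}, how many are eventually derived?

3

arcine, liool, and tovine present → falane forms (Rx 7).
tovine, liool, and falane present → yorane forms (Rx 6).
arcine and falane present → yulide forms (Rx 1).
falane and yulide present → zorane forms (Rx 5).
zorane: reached.
No rule produces taline, and it is not given.
yulide: reached.
gorine would need tovine and corine (Rx 3), but corine never forms.
yorane: reached.
marane would need yorane, falane, and ashide (Rx 4), but ashide never forms.
Reached: zorane, yulide, and yorane — 3 of the 6.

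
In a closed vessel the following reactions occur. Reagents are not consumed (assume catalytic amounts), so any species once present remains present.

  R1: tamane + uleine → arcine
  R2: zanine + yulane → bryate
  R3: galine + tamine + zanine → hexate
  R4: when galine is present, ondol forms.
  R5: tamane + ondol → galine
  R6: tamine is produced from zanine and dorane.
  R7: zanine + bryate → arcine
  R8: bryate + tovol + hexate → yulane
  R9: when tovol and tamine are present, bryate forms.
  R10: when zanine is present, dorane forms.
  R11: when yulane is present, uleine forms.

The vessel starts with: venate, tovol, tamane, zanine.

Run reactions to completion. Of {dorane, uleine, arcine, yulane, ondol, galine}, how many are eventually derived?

2

zanine present → dorane forms (R10).
zanine and dorane present → tamine forms (R6).
tovol and tamine present → bryate forms (R9).
zanine and bryate present → arcine forms (R7).
dorane: reached.
uleine would need yulane (R11), but yulane never forms.
arcine: reached.
yulane would need bryate, tovol, and hexate (R8), but hexate never forms.
ondol would need galine (R4), but galine never forms.
galine would need tamane and ondol (R5), but ondol never forms.
Reached: dorane and arcine — 2 of the 6.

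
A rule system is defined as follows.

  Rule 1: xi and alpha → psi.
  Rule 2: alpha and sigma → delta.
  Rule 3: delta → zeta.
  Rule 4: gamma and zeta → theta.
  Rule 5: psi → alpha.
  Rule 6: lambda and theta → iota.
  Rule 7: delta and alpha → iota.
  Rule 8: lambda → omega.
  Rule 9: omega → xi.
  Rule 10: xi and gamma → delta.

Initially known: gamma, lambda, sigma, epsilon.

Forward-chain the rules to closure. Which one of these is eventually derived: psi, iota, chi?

iota

lambda holds, so omega follows (Rule 8).
omega holds, so xi follows (Rule 9).
From xi and gamma, Rule 10 gives delta.
From delta, Rule 3 gives zeta.
From gamma and zeta, Rule 4 gives theta.
From lambda and theta, Rule 6 gives iota.
psi would need xi and alpha (Rule 1), but alpha is never established. No rule produces chi, and it is not given.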